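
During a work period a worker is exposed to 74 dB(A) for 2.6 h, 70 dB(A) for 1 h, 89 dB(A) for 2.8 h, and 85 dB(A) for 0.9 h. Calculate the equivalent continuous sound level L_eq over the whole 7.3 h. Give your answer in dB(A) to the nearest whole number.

L_eq = 10·log₁₀[(1/T)·Σ tᵢ·10^(Lᵢ/10)] with T = 7.3 h.
Σ tᵢ·10^(Lᵢ/10) = 2.6·10^(74/10) + 1·10^(70/10) + 2.8·10^(89/10) + 0.9·10^(85/10) = 2.584e+09.
L_eq = 10·log₁₀(2.584e+09/7.3) = 85.49 dB(A).

85 dB(A)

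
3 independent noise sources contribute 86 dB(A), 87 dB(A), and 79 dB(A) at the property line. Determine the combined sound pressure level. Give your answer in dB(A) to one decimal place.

Incoherent sources combine by intensity addition: L_total = 10·log₁₀(Σ 10^(L_i/10)).
Σ 10^(L/10) = 10^(86/10) + 10^(87/10) + 10^(79/10) = 9.787e+08.
L_total = 10·log₁₀(9.787e+08) = 89.91 dB(A).

89.9 dB(A)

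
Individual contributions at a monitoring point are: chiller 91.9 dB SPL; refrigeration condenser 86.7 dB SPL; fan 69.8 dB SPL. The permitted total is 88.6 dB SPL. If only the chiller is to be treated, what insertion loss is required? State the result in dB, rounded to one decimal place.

8.0 dB

Everything except the chiller sums to 10^(86.7/10) + 10^(69.8/10) = 4.773e+08 in linear terms, 86.79 dB SPL.
The limit corresponds to 10^(88.6/10) = 7.244e+08; subtracting the fixed part leaves 2.472e+08 for the chiller, i.e. 83.93 dB SPL.
Required insertion loss = 91.9 − 83.93 = 7.97 dB.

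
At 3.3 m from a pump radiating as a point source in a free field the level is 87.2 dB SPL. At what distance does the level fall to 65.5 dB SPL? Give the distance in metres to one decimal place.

For a point source L₁ − L₂ = 20·log₁₀(r₂/r₁), so r₂ = r₁·10^((L₁−L₂)/20).
r₂ = 3.3·10^((87.2−65.5)/20) = 3.3·10^(21.7/20) = 40.13 m.

40.1 m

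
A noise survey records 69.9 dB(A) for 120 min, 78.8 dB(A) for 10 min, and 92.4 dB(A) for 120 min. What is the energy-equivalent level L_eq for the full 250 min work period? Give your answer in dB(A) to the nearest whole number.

89 dB(A)

L_eq = 10·log₁₀[(1/T)·Σ tᵢ·10^(Lᵢ/10)] with T = 250 min.
Σ tᵢ·10^(Lᵢ/10) = 120·10^(69.9/10) + 10·10^(78.8/10) + 120·10^(92.4/10) = 2.105e+11.
L_eq = 10·log₁₀(2.105e+11/250) = 89.25 dB(A).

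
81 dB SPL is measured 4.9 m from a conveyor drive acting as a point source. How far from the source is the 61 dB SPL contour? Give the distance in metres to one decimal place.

49.0 m

Point-source spreading drops the level by 20·log₁₀(r₂/r₁); inverting, r₂/r₁ = 10^(ΔL/20).
r₂ = 4.9·10^((81−61)/20) = 4.9·10^(20.0/20) = 49.00 m.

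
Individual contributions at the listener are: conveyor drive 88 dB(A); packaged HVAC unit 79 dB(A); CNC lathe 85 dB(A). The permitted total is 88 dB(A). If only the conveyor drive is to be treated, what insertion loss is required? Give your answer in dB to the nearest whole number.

4 dB

Everything except the conveyor drive sums to 10^(79/10) + 10^(85/10) = 3.957e+08 in linear terms, 85.97 dB(A).
The limit corresponds to 10^(88/10) = 6.310e+08; subtracting the fixed part leaves 2.353e+08 for the conveyor drive, i.e. 83.72 dB(A).
Required insertion loss = 88 − 83.72 = 4.28 dB.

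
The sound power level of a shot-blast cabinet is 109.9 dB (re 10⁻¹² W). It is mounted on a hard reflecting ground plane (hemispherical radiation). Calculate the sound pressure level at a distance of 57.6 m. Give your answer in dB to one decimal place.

The power spreads over a hemisphere of area 2π·r², so L_p = L_w − 10·log₁₀(2π·r²).
2π·r² = 2.085e+04 m², 10·log₁₀ of that is 43.190 dB.
L_p = 109.9 − 43.190 = 66.71 dB.

66.7 dB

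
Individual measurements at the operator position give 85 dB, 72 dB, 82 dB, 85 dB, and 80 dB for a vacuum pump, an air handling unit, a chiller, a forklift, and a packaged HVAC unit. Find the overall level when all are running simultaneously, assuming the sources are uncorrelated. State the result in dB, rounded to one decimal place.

89.6 dB

For uncorrelated sources the intensities add, so convert each level to linear form, sum, and take 10·log₁₀ of the total.
Σ 10^(L/10) = 10^(85/10) + 10^(72/10) + 10^(82/10) + 10^(85/10) + 10^(80/10) = 9.068e+08.
L_total = 10·log₁₀(9.068e+08) = 89.58 dB.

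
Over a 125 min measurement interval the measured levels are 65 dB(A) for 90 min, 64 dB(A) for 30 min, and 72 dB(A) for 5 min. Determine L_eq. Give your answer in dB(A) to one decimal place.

The energy average is taken in the linear domain: L_eq = 10·log₁₀[(Σ tᵢ·10^(Lᵢ/10))/T], T = 125 min.
Σ tᵢ·10^(Lᵢ/10) = 90·10^(65/10) + 30·10^(64/10) + 5·10^(72/10) = 4.392e+08.
L_eq = 10·log₁₀(4.392e+08/125) = 65.46 dB(A).

65.5 dB(A)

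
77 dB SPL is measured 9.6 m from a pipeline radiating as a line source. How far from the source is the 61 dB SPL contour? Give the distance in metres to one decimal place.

382.2 m

Line-source spreading drops the level by 10·log₁₀(r₂/r₁); inverting, r₂/r₁ = 10^(ΔL/10).
r₂ = 9.6·10^((77−61)/10) = 9.6·10^(16.0/10) = 382.18 m.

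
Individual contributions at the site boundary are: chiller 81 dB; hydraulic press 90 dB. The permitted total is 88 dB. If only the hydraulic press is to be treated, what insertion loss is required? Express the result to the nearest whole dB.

3 dB

The untreated sources together contribute 10^(81/10) = 1.259e+08, i.e. 81.00 dB.
The limit corresponds to 10^(88/10) = 6.310e+08; subtracting the fixed part leaves 5.051e+08 for the hydraulic press, i.e. 87.03 dB.
So the hydraulic press must be reduced from 90 to 87.03 dB: IL = 2.97 dB.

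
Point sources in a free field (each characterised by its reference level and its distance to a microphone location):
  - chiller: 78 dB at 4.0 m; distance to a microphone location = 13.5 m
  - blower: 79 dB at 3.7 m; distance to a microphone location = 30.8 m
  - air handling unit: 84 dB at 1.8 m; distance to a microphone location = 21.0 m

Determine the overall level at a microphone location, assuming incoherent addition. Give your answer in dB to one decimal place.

69.3 dB

Apply inverse-square spreading to bring every level to the receiver, then sum 10^(L/10).
chiller: 78 − 20·log₁₀(13.5/4.0) = 78 − 10.57 = 67.43 dB.
blower: 79 − 20·log₁₀(30.8/3.7) = 79 − 18.41 = 60.59 dB.
air handling unit: 84 − 20·log₁₀(21.0/1.8) = 84 − 21.34 = 62.66 dB.
Σ 10^(L/10) = 8.531e+06 → L_total = 10·log₁₀(8.531e+06) = 69.31 dB.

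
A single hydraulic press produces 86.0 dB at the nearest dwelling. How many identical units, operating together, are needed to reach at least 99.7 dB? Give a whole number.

24

Need L₁ + 10·log₁₀ N ≥ 99.7, i.e. log₁₀ N ≥ 1.37.
N ≥ 10^(13.7/10) = 23.442, so N = 24.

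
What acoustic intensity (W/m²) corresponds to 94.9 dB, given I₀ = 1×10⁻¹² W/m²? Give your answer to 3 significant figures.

0.00309 W/m²

I/I₀ = 10^(94.9/10) = 3.09e+09, so I = 3.09e+09 × 10⁻¹² W/m².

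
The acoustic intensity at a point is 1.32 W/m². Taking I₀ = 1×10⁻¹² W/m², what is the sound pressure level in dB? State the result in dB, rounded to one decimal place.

I/I₀ = 1.32/10⁻¹² = 1.32×10^12, and L = 10·log₁₀(I/I₀).
L = 10·(0.1206 + 12) = 121.21 dB.

121.2 dB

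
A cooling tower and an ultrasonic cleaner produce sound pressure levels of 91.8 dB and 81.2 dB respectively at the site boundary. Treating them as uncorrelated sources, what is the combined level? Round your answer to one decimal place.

Incoherent sources combine by intensity addition: L_total = 10·log₁₀(Σ 10^(L_i/10)).
Σ 10^(L/10) = 10^(91.8/10) + 10^(81.2/10) = 1.645e+09.
L_total = 10·log₁₀(1.645e+09) = 92.16 dB.

92.2 dB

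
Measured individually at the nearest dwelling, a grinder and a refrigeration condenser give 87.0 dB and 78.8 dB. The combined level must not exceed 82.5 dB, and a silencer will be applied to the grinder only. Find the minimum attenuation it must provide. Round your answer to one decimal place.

6.9 dB

Everything except the grinder sums to 10^(78.8/10) = 7.586e+07 in linear terms, 78.80 dB.
The limit corresponds to 10^(82.5/10) = 1.778e+08; subtracting the fixed part leaves 1.020e+08 for the grinder, i.e. 80.08 dB.
So the grinder must be reduced from 87.0 to 80.08 dB: IL = 6.92 dB.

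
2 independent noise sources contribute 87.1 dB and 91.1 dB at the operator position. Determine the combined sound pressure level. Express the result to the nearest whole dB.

Incoherent sources combine by intensity addition: L_total = 10·log₁₀(Σ 10^(L_i/10)).
Σ 10^(L/10) = 10^(87.1/10) + 10^(91.1/10) = 1.801e+09.
L_total = 10·log₁₀(1.801e+09) = 92.56 dB.

93 dB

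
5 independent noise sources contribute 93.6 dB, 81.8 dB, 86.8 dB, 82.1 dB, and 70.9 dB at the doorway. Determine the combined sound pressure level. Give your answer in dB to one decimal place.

94.9 dB

For uncorrelated sources the intensities add, so convert each level to linear form, sum, and take 10·log₁₀ of the total.
Σ 10^(L/10) = 10^(93.6/10) + 10^(81.8/10) + 10^(86.8/10) + 10^(82.1/10) + 10^(70.9/10) = 3.095e+09.
L_total = 10·log₁₀(3.095e+09) = 94.91 dB.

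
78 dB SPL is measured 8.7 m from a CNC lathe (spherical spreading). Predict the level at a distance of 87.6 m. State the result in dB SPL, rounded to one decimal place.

Spherical spreading from a point source gives a 20·log₁₀(r₂/r₁) drop.
L₂ = 78 − 20·log₁₀(87.6/8.7) = 78 − 20.060 = 57.94 dB SPL.

57.9 dB SPL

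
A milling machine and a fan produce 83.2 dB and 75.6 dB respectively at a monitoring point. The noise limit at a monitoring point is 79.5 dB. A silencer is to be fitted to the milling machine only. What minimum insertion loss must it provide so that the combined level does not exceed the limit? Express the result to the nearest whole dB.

Fixed contribution from the other source: Σ 10^(L/10) = 10^(75.6/10) = 3.631e+07 (75.60 dB).
To meet 79.5 dB overall, the treated milling machine may contribute at most 10^(79.5/10) − 3.631e+07 = 5.282e+07, i.e. 77.23 dB.
Required insertion loss = 83.2 − 77.23 = 5.97 dB.

6 dB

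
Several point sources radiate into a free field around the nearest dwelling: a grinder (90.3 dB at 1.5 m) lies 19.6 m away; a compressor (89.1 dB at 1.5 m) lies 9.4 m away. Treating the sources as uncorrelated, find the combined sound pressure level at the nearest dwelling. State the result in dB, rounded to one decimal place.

74.3 dB

First find each source's level at the receiver (point-source: −20·log₁₀(r/r_ref)), then combine on an intensity basis.
grinder: 90.3 − 20·log₁₀(19.6/1.5) = 90.3 − 22.32 = 67.98 dB.
compressor: 89.1 − 20·log₁₀(9.4/1.5) = 89.1 − 15.94 = 73.16 dB.
Σ 10^(L/10) = 2.697e+07 → L_total = 10·log₁₀(2.697e+07) = 74.31 dB.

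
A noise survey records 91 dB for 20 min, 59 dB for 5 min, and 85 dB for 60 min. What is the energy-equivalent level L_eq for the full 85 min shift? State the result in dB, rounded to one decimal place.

L_eq = 10·log₁₀[(1/T)·Σ tᵢ·10^(Lᵢ/10)] with T = 85 min.
Σ tᵢ·10^(Lᵢ/10) = 20·10^(91/10) + 5·10^(59/10) + 60·10^(85/10) = 4.416e+10.
L_eq = 10·log₁₀(4.416e+10/85) = 87.16 dB.

87.2 dB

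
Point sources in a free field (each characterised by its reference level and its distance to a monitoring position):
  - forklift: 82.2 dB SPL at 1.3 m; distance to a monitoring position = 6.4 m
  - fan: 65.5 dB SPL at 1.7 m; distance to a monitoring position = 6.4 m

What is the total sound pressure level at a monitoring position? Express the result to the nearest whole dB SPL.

Propagate each source to the receiver with L = L_ref − 20·log₁₀(r/r_ref), then add intensities.
forklift: 82.2 − 20·log₁₀(6.4/1.3) = 82.2 − 13.84 = 68.36 dB SPL.
fan: 65.5 − 20·log₁₀(6.4/1.7) = 65.5 − 11.51 = 53.99 dB SPL.
Σ 10^(L/10) = 7.098e+06 → L_total = 10·log₁₀(7.098e+06) = 68.51 dB SPL.

69 dB SPL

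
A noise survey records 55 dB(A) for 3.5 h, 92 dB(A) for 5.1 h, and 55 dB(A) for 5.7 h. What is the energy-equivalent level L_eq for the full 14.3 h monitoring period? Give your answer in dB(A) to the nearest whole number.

Weight each interval's intensity by its duration and average over T = 14.3 h:
Σ tᵢ·10^(Lᵢ/10) = 3.5·10^(55/10) + 5.1·10^(92/10) + 5.7·10^(55/10) = 8.086e+09.
L_eq = 10·log₁₀(8.086e+09/14.3) = 87.52 dB(A).

88 dB(A)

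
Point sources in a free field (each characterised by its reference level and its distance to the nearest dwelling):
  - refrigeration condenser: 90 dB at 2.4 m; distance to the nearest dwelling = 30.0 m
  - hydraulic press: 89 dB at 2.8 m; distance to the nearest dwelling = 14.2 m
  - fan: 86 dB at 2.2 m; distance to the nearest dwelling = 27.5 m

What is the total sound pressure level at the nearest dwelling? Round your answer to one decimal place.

76.0 dB

Apply inverse-square spreading to bring every level to the receiver, then sum 10^(L/10).
refrigeration condenser: 90 − 20·log₁₀(30.0/2.4) = 90 − 21.94 = 68.06 dB.
hydraulic press: 89 − 20·log₁₀(14.2/2.8) = 89 − 14.10 = 74.90 dB.
fan: 86 − 20·log₁₀(27.5/2.2) = 86 − 21.94 = 64.06 dB.
Σ 10^(L/10) = 3.983e+07 → L_total = 10·log₁₀(3.983e+07) = 76.00 dB.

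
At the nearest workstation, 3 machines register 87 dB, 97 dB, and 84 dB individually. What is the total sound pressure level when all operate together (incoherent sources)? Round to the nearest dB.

98 dB

For uncorrelated sources the intensities add, so convert each level to linear form, sum, and take 10·log₁₀ of the total.
Σ 10^(L/10) = 10^(87/10) + 10^(97/10) + 10^(84/10) = 5.764e+09.
L_total = 10·log₁₀(5.764e+09) = 97.61 dB.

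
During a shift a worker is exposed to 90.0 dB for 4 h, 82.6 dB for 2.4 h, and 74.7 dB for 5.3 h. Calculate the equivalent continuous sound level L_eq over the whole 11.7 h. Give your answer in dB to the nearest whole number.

86 dB

Weight each interval's intensity by its duration and average over T = 11.7 h:
Σ tᵢ·10^(Lᵢ/10) = 4·10^(90.0/10) + 2.4·10^(82.6/10) + 5.3·10^(74.7/10) = 4.593e+09.
L_eq = 10·log₁₀(4.593e+09/11.7) = 85.94 dB.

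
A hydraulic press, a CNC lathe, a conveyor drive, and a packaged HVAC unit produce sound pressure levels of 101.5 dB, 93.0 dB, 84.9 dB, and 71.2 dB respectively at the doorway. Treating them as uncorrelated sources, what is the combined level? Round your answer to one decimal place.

For uncorrelated sources the intensities add, so convert each level to linear form, sum, and take 10·log₁₀ of the total.
Σ 10^(L/10) = 10^(101.5/10) + 10^(93.0/10) + 10^(84.9/10) + 10^(71.2/10) = 1.644e+10.
L_total = 10·log₁₀(1.644e+10) = 102.16 dB.

102.2 dB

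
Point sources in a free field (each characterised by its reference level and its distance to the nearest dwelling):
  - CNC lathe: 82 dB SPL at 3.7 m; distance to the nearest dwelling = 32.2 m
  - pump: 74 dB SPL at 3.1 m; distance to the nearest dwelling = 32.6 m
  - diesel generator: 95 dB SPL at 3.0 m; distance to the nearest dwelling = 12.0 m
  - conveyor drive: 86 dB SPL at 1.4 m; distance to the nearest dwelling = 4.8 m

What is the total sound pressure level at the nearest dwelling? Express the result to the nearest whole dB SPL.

84 dB SPL

First find each source's level at the receiver (point-source: −20·log₁₀(r/r_ref)), then combine on an intensity basis.
CNC lathe: 82 − 20·log₁₀(32.2/3.7) = 82 − 18.79 = 63.21 dB SPL.
pump: 74 − 20·log₁₀(32.6/3.1) = 74 − 20.44 = 53.56 dB SPL.
diesel generator: 95 − 20·log₁₀(12.0/3.0) = 95 − 12.04 = 82.96 dB SPL.
conveyor drive: 86 − 20·log₁₀(4.8/1.4) = 86 − 10.70 = 75.30 dB SPL.
Σ 10^(L/10) = 2.338e+08 → L_total = 10·log₁₀(2.338e+08) = 83.69 dB SPL.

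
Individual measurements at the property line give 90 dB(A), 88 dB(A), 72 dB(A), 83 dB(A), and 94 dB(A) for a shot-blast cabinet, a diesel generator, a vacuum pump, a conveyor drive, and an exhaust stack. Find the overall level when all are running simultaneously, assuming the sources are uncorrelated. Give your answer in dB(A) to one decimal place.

96.4 dB(A)

For uncorrelated sources the intensities add, so convert each level to linear form, sum, and take 10·log₁₀ of the total.
Σ 10^(L/10) = 10^(90/10) + 10^(88/10) + 10^(72/10) + 10^(83/10) + 10^(94/10) = 4.358e+09.
L_total = 10·log₁₀(4.358e+09) = 96.39 dB(A).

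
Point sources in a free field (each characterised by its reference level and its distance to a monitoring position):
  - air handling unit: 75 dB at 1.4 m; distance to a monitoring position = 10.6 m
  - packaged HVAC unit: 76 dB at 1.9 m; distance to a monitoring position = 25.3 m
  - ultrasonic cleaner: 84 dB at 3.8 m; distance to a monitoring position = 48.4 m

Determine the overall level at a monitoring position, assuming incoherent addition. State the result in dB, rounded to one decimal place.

63.7 dB

Propagate each source to the receiver with L = L_ref − 20·log₁₀(r/r_ref), then add intensities.
air handling unit: 75 − 20·log₁₀(10.6/1.4) = 75 − 17.58 = 57.42 dB.
packaged HVAC unit: 76 − 20·log₁₀(25.3/1.9) = 76 − 22.49 = 53.51 dB.
ultrasonic cleaner: 84 − 20·log₁₀(48.4/3.8) = 84 − 22.10 = 61.90 dB.
Σ 10^(L/10) = 2.325e+06 → L_total = 10·log₁₀(2.325e+06) = 63.66 dB.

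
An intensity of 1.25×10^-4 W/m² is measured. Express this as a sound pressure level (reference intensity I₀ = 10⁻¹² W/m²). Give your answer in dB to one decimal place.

81.0 dB

I/I₀ = 1.25×10^-4/10⁻¹² = 1.25×10^8, and L = 10·log₁₀(I/I₀).
L = 10·(0.0969 + 8) = 80.97 dB.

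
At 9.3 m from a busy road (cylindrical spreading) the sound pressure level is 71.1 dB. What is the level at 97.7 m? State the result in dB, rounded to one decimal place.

For a line source, L₂ = L₁ − 10·log₁₀(r₂/r₁).
L₂ = 71.1 − 10·log₁₀(97.7/9.3) = 71.1 − 10.214 = 60.89 dB.

60.9 dB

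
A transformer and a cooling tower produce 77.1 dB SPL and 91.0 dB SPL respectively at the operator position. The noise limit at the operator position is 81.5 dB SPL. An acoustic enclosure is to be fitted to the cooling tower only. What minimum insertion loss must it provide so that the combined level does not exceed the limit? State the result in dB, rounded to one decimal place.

Everything except the cooling tower sums to 10^(77.1/10) = 5.129e+07 in linear terms, 77.10 dB SPL.
The limit corresponds to 10^(81.5/10) = 1.413e+08; subtracting the fixed part leaves 8.997e+07 for the cooling tower, i.e. 79.54 dB SPL.
Required insertion loss = 91.0 − 79.54 = 11.46 dB.

11.5 dB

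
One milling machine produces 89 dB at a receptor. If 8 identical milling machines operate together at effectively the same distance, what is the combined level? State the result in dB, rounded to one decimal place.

With 8 equal, uncorrelated contributions the intensity is 8× that of one unit, giving a rise of 10·log₁₀ 8.
L_total = 89 + 10·log₁₀(8) = 89 + 9.031 = 98.03 dB.

98.0 dB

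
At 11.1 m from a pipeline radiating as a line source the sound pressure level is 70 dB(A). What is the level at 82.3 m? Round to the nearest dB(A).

61 dB(A)

Line-source attenuation: ΔL = 10·log₁₀(r₂/r₁) = 10·log₁₀(82.3/11.1) = 8.701 dB.
L₂ = 70 − 10·log₁₀(82.3/11.1) = 70 − 8.701 = 61.30 dB(A).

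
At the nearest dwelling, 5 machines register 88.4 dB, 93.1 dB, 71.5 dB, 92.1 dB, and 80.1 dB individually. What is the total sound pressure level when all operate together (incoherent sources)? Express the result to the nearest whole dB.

For uncorrelated sources the intensities add, so convert each level to linear form, sum, and take 10·log₁₀ of the total.
Σ 10^(L/10) = 10^(88.4/10) + 10^(93.1/10) + 10^(71.5/10) + 10^(92.1/10) + 10^(80.1/10) = 4.472e+09.
L_total = 10·log₁₀(4.472e+09) = 96.50 dB.

97 dB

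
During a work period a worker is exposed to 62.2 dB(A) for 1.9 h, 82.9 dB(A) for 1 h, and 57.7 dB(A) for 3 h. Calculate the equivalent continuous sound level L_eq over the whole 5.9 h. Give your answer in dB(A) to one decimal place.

75.3 dB(A)

L_eq = 10·log₁₀[(1/T)·Σ tᵢ·10^(Lᵢ/10)] with T = 5.9 h.
Σ tᵢ·10^(Lᵢ/10) = 1.9·10^(62.2/10) + 1·10^(82.9/10) + 3·10^(57.7/10) = 1.999e+08.
L_eq = 10·log₁₀(1.999e+08/5.9) = 75.30 dB(A).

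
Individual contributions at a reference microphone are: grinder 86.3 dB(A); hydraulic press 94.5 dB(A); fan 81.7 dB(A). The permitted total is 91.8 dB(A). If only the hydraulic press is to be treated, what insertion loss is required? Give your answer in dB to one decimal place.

Everything except the hydraulic press sums to 10^(86.3/10) + 10^(81.7/10) = 5.745e+08 in linear terms, 87.59 dB(A).
To meet 91.8 dB(A) overall, the treated hydraulic press may contribute at most 10^(91.8/10) − 5.745e+08 = 9.391e+08, i.e. 89.73 dB(A).
Required insertion loss = 94.5 − 89.73 = 4.77 dB.

4.8 dB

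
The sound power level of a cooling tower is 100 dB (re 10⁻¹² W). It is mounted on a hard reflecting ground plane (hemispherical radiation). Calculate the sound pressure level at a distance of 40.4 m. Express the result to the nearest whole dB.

60 dB

Free-field hemispherical radiation: L_p = L_w − 10·log₁₀(2π·r²), r = 40.4 m.
2π·r² = 1.026e+04 m², 10·log₁₀ of that is 40.109 dB.
L_p = 100 − 40.109 = 59.89 dB.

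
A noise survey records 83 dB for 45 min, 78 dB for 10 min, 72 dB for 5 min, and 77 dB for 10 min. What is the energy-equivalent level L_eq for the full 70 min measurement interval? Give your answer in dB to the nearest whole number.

Weight each interval's intensity by its duration and average over T = 70 min:
Σ tᵢ·10^(Lᵢ/10) = 45·10^(83/10) + 10·10^(78/10) + 5·10^(72/10) + 10·10^(77/10) = 1.019e+10.
L_eq = 10·log₁₀(1.019e+10/70) = 81.63 dB.

82 dB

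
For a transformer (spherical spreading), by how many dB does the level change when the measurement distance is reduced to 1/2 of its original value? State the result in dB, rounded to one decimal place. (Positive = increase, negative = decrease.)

Point-source spreading: ΔL = −20·log₁₀(r₂/r₁).
ΔL = −20·log₁₀(0.5) = +6.02 dB.

+6.0 dB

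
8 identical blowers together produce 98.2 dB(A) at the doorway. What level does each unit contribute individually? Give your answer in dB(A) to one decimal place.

For N identical incoherent sources L_total = L₁ + 10·log₁₀ N, so L₁ = 98.2 − 10·log₁₀(8) = 98.2 − 9.031.

89.2 dB(A)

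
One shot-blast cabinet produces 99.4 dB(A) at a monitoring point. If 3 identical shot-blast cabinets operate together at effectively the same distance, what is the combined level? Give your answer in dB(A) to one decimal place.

104.2 dB(A)

N identical incoherent sources raise the level by 10·log₁₀ N.
L_total = 99.4 + 10·log₁₀(3) = 99.4 + 4.771 = 104.17 dB(A).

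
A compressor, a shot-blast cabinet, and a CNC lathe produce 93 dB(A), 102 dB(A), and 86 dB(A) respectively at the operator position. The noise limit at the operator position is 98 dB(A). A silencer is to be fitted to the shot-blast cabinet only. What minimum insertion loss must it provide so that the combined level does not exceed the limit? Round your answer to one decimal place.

Everything except the shot-blast cabinet sums to 10^(93/10) + 10^(86/10) = 2.393e+09 in linear terms, 93.79 dB(A).
To meet 98 dB(A) overall, the treated shot-blast cabinet may contribute at most 10^(98/10) − 2.393e+09 = 3.916e+09, i.e. 95.93 dB(A).
Required insertion loss = 102 − 95.93 = 6.07 dB.

6.1 dB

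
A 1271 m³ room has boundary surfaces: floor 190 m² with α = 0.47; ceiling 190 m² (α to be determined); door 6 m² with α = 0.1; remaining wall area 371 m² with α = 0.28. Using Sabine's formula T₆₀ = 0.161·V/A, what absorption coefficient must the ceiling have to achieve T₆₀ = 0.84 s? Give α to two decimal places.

Required total absorption A = 0.161·1271/0.84 = 243.61 m².
Absorption from the other surfaces = 190·0.47 + 6·0.1 + 371·0.28 = 193.78 m², so the ceiling must supply 49.83 m² over 190 m².
α = 49.83/190 = 0.262.

0.26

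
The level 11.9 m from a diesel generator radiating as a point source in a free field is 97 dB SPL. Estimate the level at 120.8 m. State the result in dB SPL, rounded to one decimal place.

76.9 dB SPL

Spherical spreading from a point source gives a 20·log₁₀(r₂/r₁) drop.
L₂ = 97 − 20·log₁₀(120.8/11.9) = 97 − 20.130 = 76.87 dB SPL.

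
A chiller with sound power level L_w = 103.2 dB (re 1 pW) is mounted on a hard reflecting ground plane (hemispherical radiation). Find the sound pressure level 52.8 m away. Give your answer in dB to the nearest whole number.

61 dB

Free-field hemispherical radiation: L_p = L_w − 10·log₁₀(2π·r²), r = 52.8 m.
2π·r² = 1.752e+04 m², 10·log₁₀ of that is 42.434 dB.
L_p = 103.2 − 42.434 = 60.77 dB.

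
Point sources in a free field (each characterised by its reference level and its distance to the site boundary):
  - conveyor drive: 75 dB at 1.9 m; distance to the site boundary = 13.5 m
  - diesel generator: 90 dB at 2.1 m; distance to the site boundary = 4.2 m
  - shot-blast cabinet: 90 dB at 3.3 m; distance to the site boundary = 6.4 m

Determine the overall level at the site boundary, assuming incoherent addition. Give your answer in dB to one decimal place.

First find each source's level at the receiver (point-source: −20·log₁₀(r/r_ref)), then combine on an intensity basis.
conveyor drive: 75 − 20·log₁₀(13.5/1.9) = 75 − 17.03 = 57.97 dB.
diesel generator: 90 − 20·log₁₀(4.2/2.1) = 90 − 6.02 = 83.98 dB.
shot-blast cabinet: 90 − 20·log₁₀(6.4/3.3) = 90 − 5.75 = 84.25 dB.
Σ 10^(L/10) = 5.165e+08 → L_total = 10·log₁₀(5.165e+08) = 87.13 dB.

87.1 dB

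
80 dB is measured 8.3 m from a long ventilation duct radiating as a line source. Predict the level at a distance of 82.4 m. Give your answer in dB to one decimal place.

Cylindrical spreading from a line source gives a 10·log₁₀(r₂/r₁) drop.
L₂ = 80 − 10·log₁₀(82.4/8.3) = 80 − 9.968 = 70.03 dB.

70.0 dB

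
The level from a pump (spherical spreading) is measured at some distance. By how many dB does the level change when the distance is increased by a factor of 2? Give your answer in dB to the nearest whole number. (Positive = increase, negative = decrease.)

A point source loses 6 dB per doubling of distance; generally ΔL = −20·log₁₀(r₂/r₁).
ΔL = −20·log₁₀(2) = -6.02 dB.

-6 dB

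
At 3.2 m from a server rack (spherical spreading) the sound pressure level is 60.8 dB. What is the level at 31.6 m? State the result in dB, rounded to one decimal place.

Point-source attenuation: ΔL = 20·log₁₀(r₂/r₁) = 20·log₁₀(31.6/3.2) = 19.891 dB.
L₂ = 60.8 − 20·log₁₀(31.6/3.2) = 60.8 − 19.891 = 40.91 dB.

40.9 dB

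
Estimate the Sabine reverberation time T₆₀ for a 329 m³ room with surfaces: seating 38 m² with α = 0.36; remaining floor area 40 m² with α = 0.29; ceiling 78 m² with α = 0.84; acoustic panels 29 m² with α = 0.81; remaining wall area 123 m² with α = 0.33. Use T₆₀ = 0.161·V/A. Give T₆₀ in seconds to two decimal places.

0.34 s

Total absorption A = 38·0.36 + 40·0.29 + 78·0.84 + 29·0.81 + 123·0.33 = 154.88 m² sabins.
T₆₀ = 0.161·V/A = 0.161·329/154.88 = 0.342 s.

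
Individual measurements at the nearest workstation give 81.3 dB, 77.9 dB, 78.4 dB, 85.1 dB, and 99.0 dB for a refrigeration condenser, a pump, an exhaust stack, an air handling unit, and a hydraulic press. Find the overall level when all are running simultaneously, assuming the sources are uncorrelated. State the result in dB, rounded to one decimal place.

For uncorrelated sources the intensities add, so convert each level to linear form, sum, and take 10·log₁₀ of the total.
Σ 10^(L/10) = 10^(81.3/10) + 10^(77.9/10) + 10^(78.4/10) + 10^(85.1/10) + 10^(99.0/10) = 8.533e+09.
L_total = 10·log₁₀(8.533e+09) = 99.31 dB.

99.3 dB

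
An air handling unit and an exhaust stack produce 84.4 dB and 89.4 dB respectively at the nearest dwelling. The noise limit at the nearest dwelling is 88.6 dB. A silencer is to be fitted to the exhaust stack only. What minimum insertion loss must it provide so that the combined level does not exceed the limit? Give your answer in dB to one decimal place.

Fixed contribution from the other source: Σ 10^(L/10) = 10^(84.4/10) = 2.754e+08 (84.40 dB).
The limit corresponds to 10^(88.6/10) = 7.244e+08; subtracting the fixed part leaves 4.490e+08 for the exhaust stack, i.e. 86.52 dB.
So the exhaust stack must be reduced from 89.4 to 86.52 dB: IL = 2.88 dB.

2.9 dB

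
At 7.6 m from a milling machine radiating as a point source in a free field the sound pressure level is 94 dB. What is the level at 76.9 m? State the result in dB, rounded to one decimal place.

73.9 dB

Point-source attenuation: ΔL = 20·log₁₀(r₂/r₁) = 20·log₁₀(76.9/7.6) = 20.102 dB.
L₂ = 94 − 20·log₁₀(76.9/7.6) = 94 − 20.102 = 73.90 dB.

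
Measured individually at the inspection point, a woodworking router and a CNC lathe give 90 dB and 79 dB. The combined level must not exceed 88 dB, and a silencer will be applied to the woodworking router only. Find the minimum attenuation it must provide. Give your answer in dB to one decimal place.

2.6 dB

Fixed contribution from the other source: Σ 10^(L/10) = 10^(79/10) = 7.943e+07 (79.00 dB).
The limit corresponds to 10^(88/10) = 6.310e+08; subtracting the fixed part leaves 5.515e+08 for the woodworking router, i.e. 87.42 dB.
So the woodworking router must be reduced from 90 to 87.42 dB: IL = 2.58 dB.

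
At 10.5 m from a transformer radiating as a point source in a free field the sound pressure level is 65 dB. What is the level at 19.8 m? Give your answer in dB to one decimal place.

Point-source attenuation: ΔL = 20·log₁₀(r₂/r₁) = 20·log₁₀(19.8/10.5) = 5.510 dB.
L₂ = 65 − 20·log₁₀(19.8/10.5) = 65 − 5.510 = 59.49 dB.

59.5 dB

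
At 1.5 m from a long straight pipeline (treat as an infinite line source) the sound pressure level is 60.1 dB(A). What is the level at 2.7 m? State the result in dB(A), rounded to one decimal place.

57.5 dB(A)

Cylindrical spreading from a line source gives a 10·log₁₀(r₂/r₁) drop.
L₂ = 60.1 − 10·log₁₀(2.7/1.5) = 60.1 − 2.553 = 57.55 dB(A).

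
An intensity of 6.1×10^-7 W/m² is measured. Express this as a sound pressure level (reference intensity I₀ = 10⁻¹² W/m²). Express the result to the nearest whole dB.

58 dB

I/I₀ = 6.1×10^-7/10⁻¹² = 6.1×10^5, and L = 10·log₁₀(I/I₀).
L = 10·(0.7853 + 5) = 57.85 dB.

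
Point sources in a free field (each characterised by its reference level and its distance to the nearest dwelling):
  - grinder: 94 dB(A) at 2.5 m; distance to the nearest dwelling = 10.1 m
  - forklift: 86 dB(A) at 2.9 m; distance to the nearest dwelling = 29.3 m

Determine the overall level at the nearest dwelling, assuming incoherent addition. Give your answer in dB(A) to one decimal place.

Apply inverse-square spreading to bring every level to the receiver, then sum 10^(L/10).
grinder: 94 − 20·log₁₀(10.1/2.5) = 94 − 12.13 = 81.87 dB(A).
forklift: 86 − 20·log₁₀(29.3/2.9) = 86 − 20.09 = 65.91 dB(A).
Σ 10^(L/10) = 1.578e+08 → L_total = 10·log₁₀(1.578e+08) = 81.98 dB(A).

82.0 dB(A)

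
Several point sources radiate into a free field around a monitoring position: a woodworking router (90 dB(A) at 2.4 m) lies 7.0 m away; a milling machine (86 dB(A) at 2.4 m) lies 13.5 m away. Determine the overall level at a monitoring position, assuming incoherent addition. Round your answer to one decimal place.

81.1 dB(A)

First find each source's level at the receiver (point-source: −20·log₁₀(r/r_ref)), then combine on an intensity basis.
woodworking router: 90 − 20·log₁₀(7.0/2.4) = 90 − 9.30 = 80.70 dB(A).
milling machine: 86 − 20·log₁₀(13.5/2.4) = 86 − 15.00 = 71.00 dB(A).
Σ 10^(L/10) = 1.301e+08 → L_total = 10·log₁₀(1.301e+08) = 81.14 dB(A).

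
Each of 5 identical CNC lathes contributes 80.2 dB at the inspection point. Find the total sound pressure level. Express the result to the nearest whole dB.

87 dB

N identical incoherent sources raise the level by 10·log₁₀ N.
L_total = 80.2 + 10·log₁₀(5) = 80.2 + 6.990 = 87.19 dB.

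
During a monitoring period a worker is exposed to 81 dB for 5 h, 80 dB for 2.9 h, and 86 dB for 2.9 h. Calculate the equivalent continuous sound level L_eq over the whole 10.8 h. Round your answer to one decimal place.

82.8 dB

L_eq = 10·log₁₀[(1/T)·Σ tᵢ·10^(Lᵢ/10)] with T = 10.8 h.
Σ tᵢ·10^(Lᵢ/10) = 5·10^(81/10) + 2.9·10^(80/10) + 2.9·10^(86/10) = 2.074e+09.
L_eq = 10·log₁₀(2.074e+09/10.8) = 82.83 dB.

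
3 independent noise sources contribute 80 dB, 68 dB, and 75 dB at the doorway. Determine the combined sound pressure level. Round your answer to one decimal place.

For uncorrelated sources the intensities add, so convert each level to linear form, sum, and take 10·log₁₀ of the total.
Σ 10^(L/10) = 10^(80/10) + 10^(68/10) + 10^(75/10) = 1.379e+08.
L_total = 10·log₁₀(1.379e+08) = 81.40 dB.

81.4 dB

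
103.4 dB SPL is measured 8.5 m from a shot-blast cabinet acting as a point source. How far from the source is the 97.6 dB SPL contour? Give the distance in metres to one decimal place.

Point-source spreading drops the level by 20·log₁₀(r₂/r₁); inverting, r₂/r₁ = 10^(ΔL/20).
r₂ = 8.5·10^((103.4−97.6)/20) = 8.5·10^(5.8/20) = 16.57 m.

16.6 m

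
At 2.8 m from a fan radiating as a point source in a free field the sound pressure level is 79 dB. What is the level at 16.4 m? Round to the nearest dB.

For a point source, L₂ = L₁ − 20·log₁₀(r₂/r₁).
L₂ = 79 − 20·log₁₀(16.4/2.8) = 79 − 15.354 = 63.65 dB.

64 dB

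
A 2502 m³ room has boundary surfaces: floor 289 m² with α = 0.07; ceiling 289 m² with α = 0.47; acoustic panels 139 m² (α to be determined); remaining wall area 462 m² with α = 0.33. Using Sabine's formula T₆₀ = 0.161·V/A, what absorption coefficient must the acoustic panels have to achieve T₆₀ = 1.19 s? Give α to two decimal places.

From T₆₀ = 0.161·V/A, the target T₆₀ = 1.19 s needs A = 0.161·2502/1.19 = 338.51 m².
Absorption from the other surfaces = 289·0.07 + 289·0.47 + 462·0.33 = 308.52 m², so the acoustic panels must supply 29.99 m² over 139 m².
α = 29.99/139 = 0.216.

0.22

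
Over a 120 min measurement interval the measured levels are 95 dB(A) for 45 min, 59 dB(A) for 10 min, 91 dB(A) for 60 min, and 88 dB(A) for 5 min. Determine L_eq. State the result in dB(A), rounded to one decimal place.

92.7 dB(A)

L_eq = 10·log₁₀[(1/T)·Σ tᵢ·10^(Lᵢ/10)] with T = 120 min.
Σ tᵢ·10^(Lᵢ/10) = 45·10^(95/10) + 10·10^(59/10) + 60·10^(91/10) + 5·10^(88/10) = 2.210e+11.
L_eq = 10·log₁₀(2.210e+11/120) = 92.65 dB(A).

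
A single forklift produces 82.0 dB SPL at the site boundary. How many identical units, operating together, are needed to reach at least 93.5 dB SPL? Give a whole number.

15

The shortfall is 93.5 − 82.0 = 11.5 dB, and N units add 10·log₁₀ N, so need 10·log₁₀ N ≥ 11.5.
N ≥ 10^(11.5/10) = 14.125, so N = 15.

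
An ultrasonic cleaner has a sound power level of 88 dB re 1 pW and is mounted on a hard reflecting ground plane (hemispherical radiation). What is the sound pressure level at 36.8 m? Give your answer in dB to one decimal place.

48.7 dB

Free-field hemispherical radiation: L_p = L_w − 10·log₁₀(2π·r²), r = 36.8 m.
2π·r² = 8509 m², 10·log₁₀ of that is 39.299 dB.
L_p = 88 − 39.299 = 48.70 dB.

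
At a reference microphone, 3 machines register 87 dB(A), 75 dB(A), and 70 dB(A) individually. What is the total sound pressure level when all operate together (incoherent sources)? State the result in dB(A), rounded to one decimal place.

Incoherent sources combine by intensity addition: L_total = 10·log₁₀(Σ 10^(L_i/10)).
Σ 10^(L/10) = 10^(87/10) + 10^(75/10) + 10^(70/10) = 5.428e+08.
L_total = 10·log₁₀(5.428e+08) = 87.35 dB(A).

87.3 dB(A)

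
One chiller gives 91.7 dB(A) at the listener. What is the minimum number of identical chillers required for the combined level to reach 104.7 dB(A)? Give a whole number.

Need L₁ + 10·log₁₀ N ≥ 104.7, i.e. log₁₀ N ≥ 1.30.
N ≥ 10^(13.0/10) = 19.953, so N = 20.

20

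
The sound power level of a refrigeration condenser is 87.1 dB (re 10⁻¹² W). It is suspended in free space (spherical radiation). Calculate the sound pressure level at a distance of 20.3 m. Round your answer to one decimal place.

The power spreads over a sphere of area 4π·r², so L_p = L_w − 10·log₁₀(4π·r²).
4π·r² = 5178 m², 10·log₁₀ of that is 37.142 dB.
L_p = 87.1 − 37.142 = 49.96 dB.

50.0 dB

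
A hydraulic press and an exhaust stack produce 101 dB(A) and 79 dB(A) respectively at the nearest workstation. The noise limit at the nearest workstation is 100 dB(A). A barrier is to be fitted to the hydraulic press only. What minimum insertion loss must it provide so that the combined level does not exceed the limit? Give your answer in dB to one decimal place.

The untreated sources together contribute 10^(79/10) = 7.943e+07, i.e. 79.00 dB(A).
The limit corresponds to 10^(100/10) = 1.000e+10; subtracting the fixed part leaves 9.921e+09 for the hydraulic press, i.e. 99.97 dB(A).
Required insertion loss = 101 − 99.97 = 1.03 dB.

1.0 dB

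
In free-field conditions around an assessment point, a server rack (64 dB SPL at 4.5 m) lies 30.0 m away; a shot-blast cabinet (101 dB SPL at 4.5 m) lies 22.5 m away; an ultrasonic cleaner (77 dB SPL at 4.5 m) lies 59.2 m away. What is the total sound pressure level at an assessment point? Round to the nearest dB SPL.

87 dB SPL

Propagate each source to the receiver with L = L_ref − 20·log₁₀(r/r_ref), then add intensities.
server rack: 64 − 20·log₁₀(30.0/4.5) = 64 − 16.48 = 47.52 dB SPL.
shot-blast cabinet: 101 − 20·log₁₀(22.5/4.5) = 101 − 13.98 = 87.02 dB SPL.
ultrasonic cleaner: 77 − 20·log₁₀(59.2/4.5) = 77 − 22.38 = 54.62 dB SPL.
Σ 10^(L/10) = 5.039e+08 → L_total = 10·log₁₀(5.039e+08) = 87.02 dB SPL.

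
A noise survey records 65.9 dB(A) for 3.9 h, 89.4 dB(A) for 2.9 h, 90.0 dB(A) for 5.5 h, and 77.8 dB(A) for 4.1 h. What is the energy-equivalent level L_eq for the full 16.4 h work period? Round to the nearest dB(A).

Weight each interval's intensity by its duration and average over T = 16.4 h:
Σ tᵢ·10^(Lᵢ/10) = 3.9·10^(65.9/10) + 2.9·10^(89.4/10) + 5.5·10^(90.0/10) + 4.1·10^(77.8/10) = 8.288e+09.
L_eq = 10·log₁₀(8.288e+09/16.4) = 87.04 dB(A).

87 dB(A)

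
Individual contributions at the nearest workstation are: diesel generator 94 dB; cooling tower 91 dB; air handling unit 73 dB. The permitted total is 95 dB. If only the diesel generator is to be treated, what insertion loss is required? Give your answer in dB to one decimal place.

Everything except the diesel generator sums to 10^(91/10) + 10^(73/10) = 1.279e+09 in linear terms, 91.07 dB.
To meet 95 dB overall, the treated diesel generator may contribute at most 10^(95/10) − 1.279e+09 = 1.883e+09, i.e. 92.75 dB.
Required insertion loss = 94 − 92.75 = 1.25 dB.

1.3 dB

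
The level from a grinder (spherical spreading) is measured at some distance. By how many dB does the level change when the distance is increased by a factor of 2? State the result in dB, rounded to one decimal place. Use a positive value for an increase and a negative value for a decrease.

-6.0 dB

Point-source spreading: ΔL = −20·log₁₀(r₂/r₁).
ΔL = −20·log₁₀(2) = -6.02 dB.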